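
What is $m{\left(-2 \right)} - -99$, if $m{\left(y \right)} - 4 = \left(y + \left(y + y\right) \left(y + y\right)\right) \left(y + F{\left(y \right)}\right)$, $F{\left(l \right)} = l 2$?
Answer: $19$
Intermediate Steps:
$F{\left(l \right)} = 2 l$
$m{\left(y \right)} = 4 + 3 y \left(y + 4 y^{2}\right)$ ($m{\left(y \right)} = 4 + \left(y + \left(y + y\right) \left(y + y\right)\right) \left(y + 2 y\right) = 4 + \left(y + 2 y 2 y\right) 3 y = 4 + \left(y + 4 y^{2}\right) 3 y = 4 + 3 y \left(y + 4 y^{2}\right)$)
$m{\left(-2 \right)} - -99 = \left(4 + 3 \left(-2\right)^{2} + 12 \left(-2\right)^{3}\right) - -99 = \left(4 + 3 \cdot 4 + 12 \left(-8\right)\right) + 99 = \left(4 + 12 - 96\right) + 99 = -80 + 99 = 19$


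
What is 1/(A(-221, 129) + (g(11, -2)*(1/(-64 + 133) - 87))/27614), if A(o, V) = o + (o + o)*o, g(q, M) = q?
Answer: 952683/92849404852 ≈ 1.0261e-5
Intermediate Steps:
A(o, V) = o + 2*o² (A(o, V) = o + (2*o)*o = o + 2*o²)
1/(A(-221, 129) + (g(11, -2)*(1/(-64 + 133) - 87))/27614) = 1/(-221*(1 + 2*(-221)) + (11*(1/(-64 + 133) - 87))/27614) = 1/(-221*(1 - 442) + (11*(1/69 - 87))*(1/27614)) = 1/(-221*(-441) + (11*(1/69 - 87))*(1/27614)) = 1/(97461 + (11*(-6002/69))*(1/27614)) = 1/(97461 - 66022/69*1/27614) = 1/(97461 - 33011/952683) = 1/(92849404852/952683) = 952683/92849404852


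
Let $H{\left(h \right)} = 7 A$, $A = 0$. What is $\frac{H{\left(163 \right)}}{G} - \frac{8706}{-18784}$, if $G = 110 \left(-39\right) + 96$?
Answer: $\frac{4353}{9392} \approx 0.46348$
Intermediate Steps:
$H{\left(h \right)} = 0$ ($H{\left(h \right)} = 7 \cdot 0 = 0$)
$G = -4194$ ($G = -4290 + 96 = -4194$)
$\frac{H{\left(163 \right)}}{G} - \frac{8706}{-18784} = \frac{0}{-4194} - \frac{8706}{-18784} = 0 \left(- \frac{1}{4194}\right) - - \frac{4353}{9392} = 0 + \frac{4353}{9392} = \frac{4353}{9392}$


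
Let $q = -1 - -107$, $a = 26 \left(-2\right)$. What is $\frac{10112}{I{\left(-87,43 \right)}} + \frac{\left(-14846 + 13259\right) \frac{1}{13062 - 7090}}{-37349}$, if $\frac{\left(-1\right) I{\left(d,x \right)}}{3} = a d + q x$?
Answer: $- \frac{1127710221067}{3038586010044} \approx -0.37113$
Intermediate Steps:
$a = -52$
$q = 106$ ($q = -1 + 107 = 106$)
$I{\left(d,x \right)} = - 318 x + 156 d$ ($I{\left(d,x \right)} = - 3 \left(- 52 d + 106 x\right) = - 318 x + 156 d$)
$\frac{10112}{I{\left(-87,43 \right)}} + \frac{\left(-14846 + 13259\right) \frac{1}{13062 - 7090}}{-37349} = \frac{10112}{\left(-318\right) 43 + 156 \left(-87\right)} + \frac{\left(-14846 + 13259\right) \frac{1}{13062 - 7090}}{-37349} = \frac{10112}{-13674 - 13572} + - \frac{1587}{5972} \left(- \frac{1}{37349}\right) = \frac{10112}{-27246} + \left(-1587\right) \frac{1}{5972} \left(- \frac{1}{37349}\right) = 10112 \left(- \frac{1}{27246}\right) - - \frac{1587}{223048228} = - \frac{5056}{13623} + \frac{1587}{223048228} = - \frac{1127710221067}{3038586010044}$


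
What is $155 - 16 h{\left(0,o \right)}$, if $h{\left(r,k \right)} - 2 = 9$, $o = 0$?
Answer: $-21$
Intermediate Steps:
$h{\left(r,k \right)} = 11$ ($h{\left(r,k \right)} = 2 + 9 = 11$)
$155 - 16 h{\left(0,o \right)} = 155 - 176 = -21$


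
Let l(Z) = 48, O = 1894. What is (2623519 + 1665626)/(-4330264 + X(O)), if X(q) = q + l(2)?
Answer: -1429715/1442774 ≈ -0.99095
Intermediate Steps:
X(q) = 48 + q (X(q) = q + 48 = 48 + q)
(2623519 + 1665626)/(-4330264 + X(O)) = (2623519 + 1665626)/(-4330264 + (48 + 1894)) = 4289145/(-4330264 + 1942) = 4289145/(-4328322) = 4289145*(-1/4328322) = -1429715/1442774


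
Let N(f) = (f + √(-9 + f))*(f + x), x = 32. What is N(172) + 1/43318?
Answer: 1519941985/43318 + 204*√163 ≈ 37693.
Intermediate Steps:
N(f) = (32 + f)*(f + √(-9 + f)) (N(f) = (f + √(-9 + f))*(f + 32) = (f + √(-9 + f))*(32 + f) = (32 + f)*(f + √(-9 + f)))
N(172) + 1/43318 = (172² + 32*172 + 32*√(-9 + 172) + 172*√(-9 + 172)) + 1/43318 = (29584 + 5504 + 32*√163 + 172*√163) + 1/43318 = (35088 + 204*√163) + 1/43318 = 1519941985/43318 + 204*√163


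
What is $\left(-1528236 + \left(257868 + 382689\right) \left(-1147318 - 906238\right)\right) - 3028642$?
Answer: $-1315424227570$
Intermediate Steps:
$\left(-1528236 + \left(257868 + 382689\right) \left(-1147318 - 906238\right)\right) - 3028642 = \left(-1528236 + 640557 \left(-2053556\right)\right) - 3028642 = \left(-1528236 - 1315419670692\right) - 3028642 = -1315421198928 - 3028642 = -1315424227570$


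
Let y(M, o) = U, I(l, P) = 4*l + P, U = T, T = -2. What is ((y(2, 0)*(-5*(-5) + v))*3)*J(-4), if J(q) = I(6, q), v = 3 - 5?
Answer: -2760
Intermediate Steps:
U = -2
I(l, P) = P + 4*l
v = -2
y(M, o) = -2
J(q) = 24 + q (J(q) = q + 4*6 = q + 24 = 24 + q)
((y(2, 0)*(-5*(-5) + v))*3)*J(-4) = (-2*(-5*(-5) - 2)*3)*(24 - 4) = (-2*(25 - 2)*3)*20 = (-2*23*3)*20 = -46*3*20 = -138*20 = -2760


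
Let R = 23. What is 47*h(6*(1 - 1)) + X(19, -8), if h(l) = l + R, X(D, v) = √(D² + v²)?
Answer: 1081 + 5*√17 ≈ 1101.6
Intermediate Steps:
h(l) = 23 + l (h(l) = l + 23 = 23 + l)
47*h(6*(1 - 1)) + X(19, -8) = 47*(23 + 6*(1 - 1)) + √(19² + (-8)²) = 47*(23 + 6*0) + √(361 + 64) = 47*(23 + 0) + √425 = 47*23 + 5*√17 = 1081 + 5*√17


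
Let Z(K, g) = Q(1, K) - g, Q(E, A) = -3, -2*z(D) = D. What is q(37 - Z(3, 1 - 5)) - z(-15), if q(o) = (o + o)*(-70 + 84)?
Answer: 2001/2 ≈ 1000.5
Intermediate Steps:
z(D) = -D/2
Z(K, g) = -3 - g
q(o) = 28*o (q(o) = (2*o)*14 = 28*o)
q(37 - Z(3, 1 - 5)) - z(-15) = 28*(37 - (-3 - (1 - 5))) - (-1)*(-15)/2 = 28*(37 - (-3 - 1*(-4))) - 1*15/2 = 28*(37 - (-3 + 4)) - 15/2 = 28*(37 - 1*1) - 15/2 = 28*(37 - 1) - 15/2 = 28*36 - 15/2 = 1008 - 15/2 = 2001/2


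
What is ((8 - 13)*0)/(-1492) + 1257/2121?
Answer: 419/707 ≈ 0.59264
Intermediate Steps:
((8 - 13)*0)/(-1492) + 1257/2121 = -5*0*(-1/1492) + 1257*(1/2121) = 0*(-1/1492) + 419/707 = 0 + 419/707 = 419/707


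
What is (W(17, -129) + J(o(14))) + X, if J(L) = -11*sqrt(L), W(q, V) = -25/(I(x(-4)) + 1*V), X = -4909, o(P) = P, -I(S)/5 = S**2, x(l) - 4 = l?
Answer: -633236/129 - 11*sqrt(14) ≈ -4950.0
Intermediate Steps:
x(l) = 4 + l
I(S) = -5*S**2
W(q, V) = -25/V (W(q, V) = -25/(-5*(4 - 4)**2 + 1*V) = -25/(-5*0**2 + V) = -25/(-5*0 + V) = -25/(0 + V) = -25/V)
(W(17, -129) + J(o(14))) + X = (-25/(-129) - 11*sqrt(14)) - 4909 = (-25*(-1/129) - 11*sqrt(14)) - 4909 = (25/129 - 11*sqrt(14)) - 4909 = -633236/129 - 11*sqrt(14)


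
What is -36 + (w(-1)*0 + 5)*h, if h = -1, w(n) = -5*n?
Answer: -41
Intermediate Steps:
-36 + (w(-1)*0 + 5)*h = -36 + (-5*(-1)*0 + 5)*(-1) = -36 + (5*0 + 5)*(-1) = -36 + (0 + 5)*(-1) = -36 + 5*(-1) = -36 - 5 = -41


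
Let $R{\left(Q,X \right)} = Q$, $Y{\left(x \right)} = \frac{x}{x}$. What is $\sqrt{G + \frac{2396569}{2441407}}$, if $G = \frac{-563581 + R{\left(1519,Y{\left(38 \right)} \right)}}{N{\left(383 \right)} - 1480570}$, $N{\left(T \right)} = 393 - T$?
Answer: $\frac{\sqrt{123512733190181303145570}}{301220795660} \approx 1.1667$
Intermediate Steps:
$Y{\left(x \right)} = 1$
$G = \frac{93677}{246760}$ ($G = \frac{-563581 + 1519}{\left(393 - 383\right) - 1480570} = - \frac{562062}{\left(393 - 383\right) - 1480570} = - \frac{562062}{10 - 1480570} = - \frac{562062}{-1480560} = \left(-562062\right) \left(- \frac{1}{1480560}\right) = \frac{93677}{246760} \approx 0.37963$)
$\sqrt{G + \frac{2396569}{2441407}} = \sqrt{\frac{93677}{246760} + \frac{2396569}{2441407}} = \sqrt{\frac{820081049979}{602441591320}} = \frac{\sqrt{123512733190181303145570}}{301220795660}$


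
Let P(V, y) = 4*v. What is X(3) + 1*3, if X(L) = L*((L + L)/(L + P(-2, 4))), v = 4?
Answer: 75/19 ≈ 3.9474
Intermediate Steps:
P(V, y) = 16 (P(V, y) = 4*4 = 16)
X(L) = 2*L²/(16 + L) (X(L) = L*((L + L)/(L + 16)) = L*((2*L)/(16 + L)) = L*(2*L/(16 + L)) = 2*L²/(16 + L))
X(3) + 1*3 = 2*3²/(16 + 3) + 1*3 = 2*9/19 + 3 = 2*9*(1/19) + 3 = 18/19 + 3 = 75/19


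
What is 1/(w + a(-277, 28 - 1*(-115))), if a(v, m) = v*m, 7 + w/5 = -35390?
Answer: -1/216596 ≈ -4.6169e-6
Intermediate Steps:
w = -176985 (w = -35 + 5*(-35390) = -35 - 176950 = -176985)
a(v, m) = m*v
1/(w + a(-277, 28 - 1*(-115))) = 1/(-176985 + (28 - 1*(-115))*(-277)) = 1/(-176985 + (28 + 115)*(-277)) = 1/(-176985 + 143*(-277)) = 1/(-176985 - 39611) = 1/(-216596) = -1/216596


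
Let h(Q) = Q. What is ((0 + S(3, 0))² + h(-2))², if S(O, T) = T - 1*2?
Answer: 4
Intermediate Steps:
S(O, T) = -2 + T (S(O, T) = T - 2 = -2 + T)
((0 + S(3, 0))² + h(-2))² = ((0 + (-2 + 0))² - 2)² = ((0 - 2)² - 2)² = ((-2)² - 2)² = (4 - 2)² = 2² = 4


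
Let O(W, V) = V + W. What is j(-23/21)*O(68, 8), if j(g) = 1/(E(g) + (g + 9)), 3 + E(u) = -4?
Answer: 84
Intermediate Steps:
E(u) = -7 (E(u) = -3 - 4 = -7)
j(g) = 1/(2 + g) (j(g) = 1/(-7 + (g + 9)) = 1/(-7 + (9 + g)) = 1/(2 + g))
j(-23/21)*O(68, 8) = (8 + 68)/(2 - 23/21) = 76/(2 - 23*1/21) = 76/(2 - 23/21) = 76/(19/21) = (21/19)*76 = 84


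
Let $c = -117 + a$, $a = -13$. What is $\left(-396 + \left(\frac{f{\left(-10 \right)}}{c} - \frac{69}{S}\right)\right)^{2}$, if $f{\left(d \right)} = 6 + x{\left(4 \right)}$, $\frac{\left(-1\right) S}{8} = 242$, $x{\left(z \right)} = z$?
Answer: $\frac{99352391899489}{633428224} \approx 1.5685 \cdot 10^{5}$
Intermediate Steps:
$S = -1936$ ($S = \left(-8\right) 242 = -1936$)
$f{\left(d \right)} = 10$ ($f{\left(d \right)} = 6 + 4 = 10$)
$c = -130$ ($c = -117 - 13 = -130$)
$\left(-396 + \left(\frac{f{\left(-10 \right)}}{c} - \frac{69}{S}\right)\right)^{2} = \left(-396 + \left(\frac{10}{-130} - \frac{69}{-1936}\right)\right)^{2} = \left(-396 + \left(10 \left(- \frac{1}{130}\right) - - \frac{69}{1936}\right)\right)^{2} = \left(-396 + \left(- \frac{1}{13} + \frac{69}{1936}\right)\right)^{2} = \left(-396 - \frac{1039}{25168}\right)^{2} = \left(- \frac{9967567}{25168}\right)^{2} = \frac{99352391899489}{633428224}$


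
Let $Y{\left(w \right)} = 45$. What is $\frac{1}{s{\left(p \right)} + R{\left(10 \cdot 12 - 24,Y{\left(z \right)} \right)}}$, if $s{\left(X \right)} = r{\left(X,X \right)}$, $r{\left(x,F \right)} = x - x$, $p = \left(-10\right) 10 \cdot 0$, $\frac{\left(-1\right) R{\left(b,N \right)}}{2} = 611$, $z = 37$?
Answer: $- \frac{1}{1222} \approx -0.00081833$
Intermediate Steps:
$R{\left(b,N \right)} = -1222$ ($R{\left(b,N \right)} = \left(-2\right) 611 = -1222$)
$p = 0$ ($p = \left(-100\right) 0 = 0$)
$r{\left(x,F \right)} = 0$
$s{\left(X \right)} = 0$
$\frac{1}{s{\left(p \right)} + R{\left(10 \cdot 12 - 24,Y{\left(z \right)} \right)}} = \frac{1}{0 - 1222} = \frac{1}{-1222} = - \frac{1}{1222}$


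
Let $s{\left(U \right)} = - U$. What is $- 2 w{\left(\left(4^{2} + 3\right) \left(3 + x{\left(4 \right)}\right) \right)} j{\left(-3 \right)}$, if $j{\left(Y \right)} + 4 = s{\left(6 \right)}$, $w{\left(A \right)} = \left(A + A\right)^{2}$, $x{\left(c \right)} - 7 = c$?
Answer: $5660480$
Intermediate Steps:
$x{\left(c \right)} = 7 + c$
$w{\left(A \right)} = 4 A^{2}$ ($w{\left(A \right)} = \left(2 A\right)^{2} = 4 A^{2}$)
$j{\left(Y \right)} = -10$ ($j{\left(Y \right)} = -4 - 6 = -10$)
$- 2 w{\left(\left(4^{2} + 3\right) \left(3 + x{\left(4 \right)}\right) \right)} j{\left(-3 \right)} = - 2 \cdot 4 \left(\left(4^{2} + 3\right) \left(3 + \left(7 + 4\right)\right)\right)^{2} \left(-10\right) = - 2 \cdot 4 \left(\left(16 + 3\right) \left(3 + 11\right)\right)^{2} \left(-10\right) = - 2 \cdot 4 \left(19 \cdot 14\right)^{2} \left(-10\right) = - 2 \cdot 4 \cdot 266^{2} \left(-10\right) = - 2 \cdot 4 \cdot 70756 \left(-10\right) = \left(-2\right) 283024 \left(-10\right) = \left(-566048\right) \left(-10\right) = 5660480$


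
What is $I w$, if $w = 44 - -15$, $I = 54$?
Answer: $3186$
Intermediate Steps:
$w = 59$ ($w = 44 + 15 = 59$)
$I w = 54 \cdot 59 = 3186$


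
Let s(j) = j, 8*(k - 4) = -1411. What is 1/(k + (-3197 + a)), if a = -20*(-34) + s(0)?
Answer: -8/21515 ≈ -0.00037183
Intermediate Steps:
k = -1379/8 (k = 4 + (⅛)*(-1411) = 4 - 1411/8 = -1379/8 ≈ -172.38)
a = 680 (a = -20*(-34) + 0 = 680 + 0 = 680)
1/(k + (-3197 + a)) = 1/(-1379/8 + (-3197 + 680)) = 1/(-1379/8 - 2517) = 1/(-21515/8) = -8/21515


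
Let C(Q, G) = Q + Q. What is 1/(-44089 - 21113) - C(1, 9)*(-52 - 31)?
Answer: 10823531/65202 ≈ 166.00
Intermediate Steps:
C(Q, G) = 2*Q
1/(-44089 - 21113) - C(1, 9)*(-52 - 31) = 1/(-44089 - 21113) - 2*1*(-52 - 31) = 1/(-65202) - 2*(-83) = -1/65202 - 1*(-166) = -1/65202 + 166 = 10823531/65202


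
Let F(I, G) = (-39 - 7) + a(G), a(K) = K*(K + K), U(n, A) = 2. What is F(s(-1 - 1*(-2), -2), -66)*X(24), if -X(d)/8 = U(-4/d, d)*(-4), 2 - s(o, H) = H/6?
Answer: 554624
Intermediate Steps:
s(o, H) = 2 - H/6
a(K) = 2*K² (a(K) = K*(2*K) = 2*K²)
X(d) = 64 (X(d) = -16*(-4) = -8*(-8) = 64)
F(I, G) = -46 + 2*G² (F(I, G) = (-39 - 7) + 2*G² = -46 + 2*G²)
F(s(-1 - 1*(-2), -2), -66)*X(24) = (-46 + 2*(-66)²)*64 = (-46 + 2*4356)*64 = (-46 + 8712)*64 = 8666*64 = 554624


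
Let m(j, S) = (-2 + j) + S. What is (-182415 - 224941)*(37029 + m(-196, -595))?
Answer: -14760952016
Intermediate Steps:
m(j, S) = -2 + S + j
(-182415 - 224941)*(37029 + m(-196, -595)) = (-182415 - 224941)*(37029 + (-2 - 595 - 196)) = -407356*(37029 - 793) = -407356*36236 = -14760952016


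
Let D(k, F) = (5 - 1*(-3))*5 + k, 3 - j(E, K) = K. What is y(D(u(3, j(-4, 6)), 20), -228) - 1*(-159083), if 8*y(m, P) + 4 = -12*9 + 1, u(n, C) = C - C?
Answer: 1272553/8 ≈ 1.5907e+5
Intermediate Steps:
j(E, K) = 3 - K
u(n, C) = 0
D(k, F) = 40 + k (D(k, F) = (5 + 3)*5 + k = 8*5 + k = 40 + k)
y(m, P) = -111/8 (y(m, P) = -½ + (-12*9 + 1)/8 = -½ + (-108 + 1)/8 = -½ + (⅛)*(-107) = -½ - 107/8 = -111/8)
y(D(u(3, j(-4, 6)), 20), -228) - 1*(-159083) = -111/8 - 1*(-159083) = -111/8 + 159083 = 1272553/8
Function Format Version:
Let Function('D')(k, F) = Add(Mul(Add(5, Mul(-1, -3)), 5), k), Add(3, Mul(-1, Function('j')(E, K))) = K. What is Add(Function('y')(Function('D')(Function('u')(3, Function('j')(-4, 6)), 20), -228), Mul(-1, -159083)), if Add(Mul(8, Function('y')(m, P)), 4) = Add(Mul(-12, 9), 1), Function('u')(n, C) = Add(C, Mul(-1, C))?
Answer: Rational(1272553, 8) ≈ 1.5907e+5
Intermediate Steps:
Function('j')(E, K) = Add(3, Mul(-1, K))
Function('u')(n, C) = 0
Function('D')(k, F) = Add(40, k) (Function('D')(k, F) = Add(Mul(Add(5, 3), 5), k) = Add(Mul(8, 5), k) = Add(40, k))
Function('y')(m, P) = Rational(-111, 8) (Function('y')(m, P) = Add(Rational(-1, 2), Mul(Rational(1, 8), Add(Mul(-12, 9), 1))) = Add(Rational(-1, 2), Mul(Rational(1, 8), Add(-108, 1))) = Add(Rational(-1, 2), Mul(Rational(1, 8), -107)) = Add(Rational(-1, 2), Rational(-107, 8)) = Rational(-111, 8))
Add(Function('y')(Function('D')(Function('u')(3, Function('j')(-4, 6)), 20), -228), Mul(-1, -159083)) = Add(Rational(-111, 8), Mul(-1, -159083)) = Add(Rational(-111, 8), 159083) = Rational(1272553, 8)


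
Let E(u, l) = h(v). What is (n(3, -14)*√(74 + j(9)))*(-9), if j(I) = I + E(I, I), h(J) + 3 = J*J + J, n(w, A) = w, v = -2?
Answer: -27*√82 ≈ -244.50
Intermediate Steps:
h(J) = -3 + J + J² (h(J) = -3 + (J*J + J) = -3 + (J² + J) = -3 + (J + J²) = -3 + J + J²)
E(u, l) = -1 (E(u, l) = -3 - 2 + (-2)² = -3 - 2 + 4 = -1)
j(I) = -1 + I (j(I) = I - 1 = -1 + I)
(n(3, -14)*√(74 + j(9)))*(-9) = (3*√(74 + (-1 + 9)))*(-9) = (3*√(74 + 8))*(-9) = (3*√82)*(-9) = -27*√82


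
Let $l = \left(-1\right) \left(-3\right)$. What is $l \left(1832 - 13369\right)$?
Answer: $-34611$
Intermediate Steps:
$l = 3$
$l \left(1832 - 13369\right) = 3 \left(1832 - 13369\right) = 3 \left(-11537\right) = -34611$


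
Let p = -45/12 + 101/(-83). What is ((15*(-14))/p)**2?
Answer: 4860878400/2719201 ≈ 1787.6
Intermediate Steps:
p = -1649/332 (p = -45*1/12 + 101*(-1/83) = -15/4 - 101/83 = -1649/332 ≈ -4.9669)
((15*(-14))/p)**2 = ((15*(-14))/(-1649/332))**2 = (-210*(-332/1649))**2 = (69720/1649)**2 = 4860878400/2719201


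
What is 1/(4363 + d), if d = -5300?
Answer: -1/937 ≈ -0.0010672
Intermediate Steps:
1/(4363 + d) = 1/(4363 - 5300) = 1/(-937) = -1/937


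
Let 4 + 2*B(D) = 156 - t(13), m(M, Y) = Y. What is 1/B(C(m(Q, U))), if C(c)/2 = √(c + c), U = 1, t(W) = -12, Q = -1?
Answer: 1/82 ≈ 0.012195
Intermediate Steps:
C(c) = 2*√2*√c (C(c) = 2*√(c + c) = 2*√(2*c) = 2*(√2*√c) = 2*√2*√c)
B(D) = 82 (B(D) = -2 + (156 - 1*(-12))/2 = -2 + (156 + 12)/2 = -2 + (½)*168 = -2 + 84 = 82)
1/B(C(m(Q, U))) = 1/82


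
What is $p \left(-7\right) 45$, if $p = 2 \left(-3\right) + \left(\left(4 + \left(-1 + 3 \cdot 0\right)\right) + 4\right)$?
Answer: $-315$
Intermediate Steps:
$p = 1$ ($p = -6 + \left(\left(4 + \left(-1 + 0\right)\right) + 4\right) = -6 + \left(\left(4 - 1\right) + 4\right) = -6 + \left(3 + 4\right) = -6 + 7 = 1$)
$p \left(-7\right) 45 = 1 \left(-7\right) 45 = \left(-7\right) 45 = -315$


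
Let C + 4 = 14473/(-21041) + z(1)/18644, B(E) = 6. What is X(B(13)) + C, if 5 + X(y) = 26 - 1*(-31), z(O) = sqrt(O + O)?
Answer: 995495/21041 + sqrt(2)/18644 ≈ 47.312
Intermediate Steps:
z(O) = sqrt(2)*sqrt(O) (z(O) = sqrt(2*O) = sqrt(2)*sqrt(O))
X(y) = 52 (X(y) = -5 + (26 - 1*(-31)) = -5 + (26 + 31) = -5 + 57 = 52)
C = -98637/21041 + sqrt(2)/18644 (C = -4 + (14473/(-21041) + (sqrt(2)*sqrt(1))/18644) = -4 + (14473*(-1/21041) + (sqrt(2)*1)*(1/18644)) = -4 + (-14473/21041 + sqrt(2)*(1/18644)) = -4 + (-14473/21041 + sqrt(2)/18644) = -98637/21041 + sqrt(2)/18644 ≈ -4.6878)
X(B(13)) + C = 52 + (-98637/21041 + sqrt(2)/18644) = 995495/21041 + sqrt(2)/18644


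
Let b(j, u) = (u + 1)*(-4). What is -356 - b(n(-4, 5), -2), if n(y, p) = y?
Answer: -360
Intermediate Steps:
b(j, u) = -4 - 4*u (b(j, u) = (1 + u)*(-4) = -4 - 4*u)
-356 - b(n(-4, 5), -2) = -356 - (-4 - 4*(-2)) = -356 - (-4 + 8) = -356 - 1*4 = -356 - 4 = -360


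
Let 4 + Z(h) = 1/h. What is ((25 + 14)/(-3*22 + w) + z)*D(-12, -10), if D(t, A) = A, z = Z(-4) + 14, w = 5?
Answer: -11115/122 ≈ -91.107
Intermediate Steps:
Z(h) = -4 + 1/h
z = 39/4 (z = (-4 + 1/(-4)) + 14 = (-4 - ¼) + 14 = -17/4 + 14 = 39/4 ≈ 9.7500)
((25 + 14)/(-3*22 + w) + z)*D(-12, -10) = ((25 + 14)/(-3*22 + 5) + 39/4)*(-10) = (39/(-66 + 5) + 39/4)*(-10) = (39/(-61) + 39/4)*(-10) = (39*(-1/61) + 39/4)*(-10) = (-39/61 + 39/4)*(-10) = (2223/244)*(-10) = -11115/122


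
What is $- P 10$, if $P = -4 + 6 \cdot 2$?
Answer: $-80$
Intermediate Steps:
$P = 8$ ($P = -4 + 12 = 8$)
$- P 10 = \left(-1\right) 8 \cdot 10 = \left(-8\right) 10 = -80$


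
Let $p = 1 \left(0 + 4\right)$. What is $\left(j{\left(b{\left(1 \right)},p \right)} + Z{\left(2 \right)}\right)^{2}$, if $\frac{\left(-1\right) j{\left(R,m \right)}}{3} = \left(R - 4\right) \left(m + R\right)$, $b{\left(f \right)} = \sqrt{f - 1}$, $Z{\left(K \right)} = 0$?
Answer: $2304$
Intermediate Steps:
$b{\left(f \right)} = \sqrt{-1 + f}$
$p = 4$ ($p = 1 \cdot 4 = 4$)
$j{\left(R,m \right)} = - 3 \left(-4 + R\right) \left(R + m\right)$ ($j{\left(R,m \right)} = - 3 \left(R - 4\right) \left(m + R\right) = - 3 \left(-4 + R\right) \left(R + m\right)$)
$\left(j{\left(b{\left(1 \right)},p \right)} + Z{\left(2 \right)}\right)^{2} = \left(\left(- 3 \left(\sqrt{-1 + 1}\right)^{2} + 12 \sqrt{-1 + 1} + 12 \cdot 4 - 3 \sqrt{-1 + 1} \cdot 4\right) + 0\right)^{2} = \left(\left(- 3 \left(\sqrt{0}\right)^{2} + 12 \sqrt{0} + 48 - 3 \sqrt{0} \cdot 4\right) + 0\right)^{2} = \left(\left(- 3 \cdot 0^{2} + 12 \cdot 0 + 48 - 0 \cdot 4\right) + 0\right)^{2} = \left(\left(\left(-3\right) 0 + 0 + 48 + 0\right) + 0\right)^{2} = \left(\left(0 + 0 + 48 + 0\right) + 0\right)^{2} = \left(48 + 0\right)^{2} = 48^{2} = 2304$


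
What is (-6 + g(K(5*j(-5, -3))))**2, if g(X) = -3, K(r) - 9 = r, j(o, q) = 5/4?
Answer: 81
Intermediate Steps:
j(o, q) = 5/4 (j(o, q) = 5*(1/4) = 5/4)
K(r) = 9 + r
(-6 + g(K(5*j(-5, -3))))**2 = (-6 - 3)**2 = (-9)**2 = 81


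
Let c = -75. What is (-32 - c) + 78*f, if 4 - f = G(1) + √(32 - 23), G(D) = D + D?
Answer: -35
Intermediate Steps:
G(D) = 2*D
f = -1 (f = 4 - (2*1 + √(32 - 23)) = 4 - (2 + √9) = 4 - (2 + 3) = 4 - 1*5 = 4 - 5 = -1)
(-32 - c) + 78*f = (-32 - 1*(-75)) + 78*(-1) = (-32 + 75) - 78 = 43 - 78 = -35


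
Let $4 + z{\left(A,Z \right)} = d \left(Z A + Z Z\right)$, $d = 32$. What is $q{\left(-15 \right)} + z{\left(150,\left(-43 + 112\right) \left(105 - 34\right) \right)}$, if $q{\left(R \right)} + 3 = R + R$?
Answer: $791521595$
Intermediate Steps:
$q{\left(R \right)} = -3 + 2 R$ ($q{\left(R \right)} = -3 + \left(R + R\right) = -3 + 2 R$)
$z{\left(A,Z \right)} = -4 + 32 Z^{2} + 32 A Z$ ($z{\left(A,Z \right)} = -4 + 32 \left(Z A + Z Z\right) = -4 + 32 \left(A Z + Z^{2}\right) = -4 + 32 \left(Z^{2} + A Z\right) = -4 + \left(32 Z^{2} + 32 A Z\right) = -4 + 32 Z^{2} + 32 A Z$)
$q{\left(-15 \right)} + z{\left(150,\left(-43 + 112\right) \left(105 - 34\right) \right)} = \left(-3 + 2 \left(-15\right)\right) + \left(-4 + 32 \left(\left(-43 + 112\right) \left(105 - 34\right)\right)^{2} + 32 \cdot 150 \left(-43 + 112\right) \left(105 - 34\right)\right) = \left(-3 - 30\right) + \left(-4 + 32 \left(69 \cdot 71\right)^{2} + 32 \cdot 150 \cdot 69 \cdot 71\right) = -33 + \left(-4 + 32 \cdot 4899^{2} + 32 \cdot 150 \cdot 4899\right) = -33 + \left(-4 + 32 \cdot 24000201 + 23515200\right) = -33 + \left(-4 + 768006432 + 23515200\right) = -33 + 791521628 = 791521595$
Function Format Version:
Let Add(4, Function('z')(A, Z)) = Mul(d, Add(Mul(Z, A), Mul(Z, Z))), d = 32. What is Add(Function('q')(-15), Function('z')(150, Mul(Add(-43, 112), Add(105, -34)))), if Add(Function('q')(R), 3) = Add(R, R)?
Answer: 791521595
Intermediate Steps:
Function('q')(R) = Add(-3, Mul(2, R)) (Function('q')(R) = Add(-3, Add(R, R)) = Add(-3, Mul(2, R)))
Function('z')(A, Z) = Add(-4, Mul(32, Pow(Z, 2)), Mul(32, A, Z)) (Function('z')(A, Z) = Add(-4, Mul(32, Add(Mul(Z, A), Mul(Z, Z)))) = Add(-4, Mul(32, Add(Mul(A, Z), Pow(Z, 2)))) = Add(-4, Mul(32, Add(Pow(Z, 2), Mul(A, Z)))) = Add(-4, Add(Mul(32, Pow(Z, 2)), Mul(32, A, Z))) = Add(-4, Mul(32, Pow(Z, 2)), Mul(32, A, Z)))
Add(Function('q')(-15), Function('z')(150, Mul(Add(-43, 112), Add(105, -34)))) = Add(Add(-3, Mul(2, -15)), Add(-4, Mul(32, Pow(Mul(Add(-43, 112), Add(105, -34)), 2)), Mul(32, 150, Mul(Add(-43, 112), Add(105, -34))))) = Add(Add(-3, -30), Add(-4, Mul(32, Pow(Mul(69, 71), 2)), Mul(32, 150, Mul(69, 71)))) = Add(-33, Add(-4, Mul(32, Pow(4899, 2)), Mul(32, 150, 4899))) = Add(-33, Add(-4, Mul(32, 24000201), 23515200)) = Add(-33, Add(-4, 768006432, 23515200)) = Add(-33, 791521628) = 791521595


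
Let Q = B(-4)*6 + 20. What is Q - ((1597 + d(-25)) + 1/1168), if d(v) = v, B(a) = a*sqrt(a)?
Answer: -1812737/1168 - 48*I ≈ -1552.0 - 48.0*I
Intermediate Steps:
B(a) = a**(3/2)
Q = 20 - 48*I (Q = (-4)**(3/2)*6 + 20 = -8*I*6 + 20 = -48*I + 20 = 20 - 48*I ≈ 20.0 - 48.0*I)
Q - ((1597 + d(-25)) + 1/1168) = (20 - 48*I) - ((1597 - 25) + 1/1168) = (20 - 48*I) - (1572 + 1/1168) = (20 - 48*I) - 1*1836097/1168 = (20 - 48*I) - 1836097/1168 = -1812737/1168 - 48*I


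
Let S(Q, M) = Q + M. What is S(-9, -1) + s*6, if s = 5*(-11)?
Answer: -340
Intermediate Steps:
s = -55
S(Q, M) = M + Q
S(-9, -1) + s*6 = (-1 - 9) - 55*6 = -10 - 330 = -340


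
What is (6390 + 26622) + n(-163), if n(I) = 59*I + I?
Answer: 23232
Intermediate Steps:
n(I) = 60*I
(6390 + 26622) + n(-163) = (6390 + 26622) + 60*(-163) = 33012 - 9780 = 23232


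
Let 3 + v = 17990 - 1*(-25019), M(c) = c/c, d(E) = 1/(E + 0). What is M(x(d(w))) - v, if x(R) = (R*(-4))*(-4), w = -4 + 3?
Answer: -43005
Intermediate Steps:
w = -1
d(E) = 1/E
x(R) = 16*R (x(R) = -4*R*(-4) = 16*R)
M(c) = 1
v = 43006 (v = -3 + (17990 - 1*(-25019)) = -3 + (17990 + 25019) = -3 + 43009 = 43006)
M(x(d(w))) - v = 1 - 1*43006 = 1 - 43006 = -43005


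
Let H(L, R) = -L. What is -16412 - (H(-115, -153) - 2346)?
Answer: -14181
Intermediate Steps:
-16412 - (H(-115, -153) - 2346) = -16412 - (-1*(-115) - 2346) = -16412 - (115 - 2346) = -16412 - 1*(-2231) = -16412 + 2231 = -14181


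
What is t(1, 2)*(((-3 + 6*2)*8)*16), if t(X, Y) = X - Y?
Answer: -1152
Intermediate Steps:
t(1, 2)*(((-3 + 6*2)*8)*16) = (1 - 1*2)*(((-3 + 6*2)*8)*16) = (1 - 2)*(((-3 + 12)*8)*16) = -9*8*16 = -72*16 = -1*1152 = -1152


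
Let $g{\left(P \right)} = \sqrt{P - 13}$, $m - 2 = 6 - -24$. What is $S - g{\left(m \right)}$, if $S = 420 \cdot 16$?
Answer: $6720 - \sqrt{19} \approx 6715.6$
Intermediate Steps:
$S = 6720$
$m = 32$ ($m = 2 + \left(6 - -24\right) = 2 + \left(6 + 24\right) = 2 + 30 = 32$)
$g{\left(P \right)} = \sqrt{-13 + P}$
$S - g{\left(m \right)} = 6720 - \sqrt{-13 + 32} = 6720 - \sqrt{19}$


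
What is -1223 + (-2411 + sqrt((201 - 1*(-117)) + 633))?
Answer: -3634 + sqrt(951) ≈ -3603.2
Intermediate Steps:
-1223 + (-2411 + sqrt((201 - 1*(-117)) + 633)) = -1223 + (-2411 + sqrt((201 + 117) + 633)) = -1223 + (-2411 + sqrt(318 + 633)) = -1223 + (-2411 + sqrt(951)) = -3634 + sqrt(951)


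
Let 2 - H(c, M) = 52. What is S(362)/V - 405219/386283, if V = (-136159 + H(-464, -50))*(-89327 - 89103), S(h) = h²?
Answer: -1641383252220013/1564688984876535 ≈ -1.0490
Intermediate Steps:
H(c, M) = -50 (H(c, M) = 2 - 1*52 = 2 - 52 = -50)
V = 24303771870 (V = (-136159 - 50)*(-89327 - 89103) = -136209*(-178430) = 24303771870)
S(362)/V - 405219/386283 = 362²/24303771870 - 405219/386283 = 131044*(1/24303771870) - 405219*1/386283 = 65522/12151885935 - 135073/128761 = -1641383252220013/1564688984876535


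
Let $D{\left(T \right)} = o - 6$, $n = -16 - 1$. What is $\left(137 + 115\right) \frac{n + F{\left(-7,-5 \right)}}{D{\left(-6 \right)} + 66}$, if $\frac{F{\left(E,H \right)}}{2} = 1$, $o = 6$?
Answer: $- \frac{630}{11} \approx -57.273$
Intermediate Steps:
$n = -17$
$F{\left(E,H \right)} = 2$ ($F{\left(E,H \right)} = 2 \cdot 1 = 2$)
$D{\left(T \right)} = 0$ ($D{\left(T \right)} = 6 - 6 = 0$)
$\left(137 + 115\right) \frac{n + F{\left(-7,-5 \right)}}{D{\left(-6 \right)} + 66} = \left(137 + 115\right) \frac{-17 + 2}{0 + 66} = 252 \left(- \frac{15}{66}\right) = 252 \left(\left(-15\right) \frac{1}{66}\right) = 252 \left(- \frac{5}{22}\right) = - \frac{630}{11}$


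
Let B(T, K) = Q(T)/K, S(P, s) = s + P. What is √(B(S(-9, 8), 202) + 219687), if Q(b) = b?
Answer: √8964108146/202 ≈ 468.71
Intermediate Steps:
S(P, s) = P + s
B(T, K) = T/K
√(B(S(-9, 8), 202) + 219687) = √((-9 + 8)/202 + 219687) = √(-1*1/202 + 219687) = √(-1/202 + 219687) = √(44376773/202) = √8964108146/202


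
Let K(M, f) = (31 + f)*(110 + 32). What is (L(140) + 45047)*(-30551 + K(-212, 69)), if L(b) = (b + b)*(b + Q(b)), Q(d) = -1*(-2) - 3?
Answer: -1372944417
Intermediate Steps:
K(M, f) = 4402 + 142*f (K(M, f) = (31 + f)*142 = 4402 + 142*f)
Q(d) = -1 (Q(d) = 2 - 3 = -1)
L(b) = 2*b*(-1 + b) (L(b) = (b + b)*(b - 1) = (2*b)*(-1 + b) = 2*b*(-1 + b))
(L(140) + 45047)*(-30551 + K(-212, 69)) = (2*140*(-1 + 140) + 45047)*(-30551 + (4402 + 142*69)) = (2*140*139 + 45047)*(-30551 + (4402 + 9798)) = (38920 + 45047)*(-30551 + 14200) = 83967*(-16351) = -1372944417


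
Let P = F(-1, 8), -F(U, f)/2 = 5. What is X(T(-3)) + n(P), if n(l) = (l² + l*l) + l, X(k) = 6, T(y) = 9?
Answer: 196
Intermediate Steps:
F(U, f) = -10 (F(U, f) = -2*5 = -10)
P = -10
n(l) = l + 2*l² (n(l) = (l² + l²) + l = 2*l² + l = l + 2*l²)
X(T(-3)) + n(P) = 6 - 10*(1 + 2*(-10)) = 6 - 10*(1 - 20) = 6 - 10*(-19) = 6 + 190 = 196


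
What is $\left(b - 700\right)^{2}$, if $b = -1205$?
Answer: $3629025$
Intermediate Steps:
$\left(b - 700\right)^{2} = \left(-1205 - 700\right)^{2} = \left(-1905\right)^{2} = 3629025$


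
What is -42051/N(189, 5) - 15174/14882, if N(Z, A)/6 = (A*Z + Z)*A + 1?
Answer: -1778993/788746 ≈ -2.2555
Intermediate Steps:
N(Z, A) = 6 + 6*A*(Z + A*Z) (N(Z, A) = 6*((A*Z + Z)*A + 1) = 6*((Z + A*Z)*A + 1) = 6*(A*(Z + A*Z) + 1) = 6*(1 + A*(Z + A*Z)) = 6 + 6*A*(Z + A*Z))
-42051/N(189, 5) - 15174/14882 = -42051/(6 + 6*5*189 + 6*189*5**2) - 15174/14882 = -42051/(6 + 5670 + 6*189*25) - 15174*1/14882 = -42051/(6 + 5670 + 28350) - 7587/7441 = -42051/34026 - 7587/7441 = -42051*1/34026 - 7587/7441 = -131/106 - 7587/7441 = -1778993/788746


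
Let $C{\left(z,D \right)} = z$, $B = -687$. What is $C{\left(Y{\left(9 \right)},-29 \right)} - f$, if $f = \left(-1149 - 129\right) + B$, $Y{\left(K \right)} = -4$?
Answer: $1961$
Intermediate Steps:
$f = -1965$ ($f = \left(-1149 - 129\right) - 687 = -1278 - 687 = -1965$)
$C{\left(Y{\left(9 \right)},-29 \right)} - f = -4 - -1965 = -4 + 1965 = 1961$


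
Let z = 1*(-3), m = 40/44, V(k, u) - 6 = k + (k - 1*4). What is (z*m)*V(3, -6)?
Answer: -240/11 ≈ -21.818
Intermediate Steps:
V(k, u) = 2 + 2*k (V(k, u) = 6 + (k + (k - 1*4)) = 6 + (k + (k - 4)) = 6 + (k + (-4 + k)) = 6 + (-4 + 2*k) = 2 + 2*k)
m = 10/11 (m = 40*(1/44) = 10/11 ≈ 0.90909)
z = -3
(z*m)*V(3, -6) = (-3*10/11)*(2 + 2*3) = -30*(2 + 6)/11 = -30/11*8 = -240/11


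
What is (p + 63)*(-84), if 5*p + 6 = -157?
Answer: -12768/5 ≈ -2553.6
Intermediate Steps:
p = -163/5 (p = -6/5 + (1/5)*(-157) = -6/5 - 157/5 = -163/5 ≈ -32.600)
(p + 63)*(-84) = (-163/5 + 63)*(-84) = (152/5)*(-84) = -12768/5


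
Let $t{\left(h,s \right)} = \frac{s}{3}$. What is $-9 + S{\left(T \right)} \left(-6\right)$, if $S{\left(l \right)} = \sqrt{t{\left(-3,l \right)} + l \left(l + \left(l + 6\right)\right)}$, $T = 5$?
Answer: $-9 - 14 \sqrt{15} \approx -63.222$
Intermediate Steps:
$t{\left(h,s \right)} = \frac{s}{3}$ ($t{\left(h,s \right)} = s \frac{1}{3} = \frac{s}{3}$)
$S{\left(l \right)} = \sqrt{\frac{l}{3} + l \left(6 + 2 l\right)}$ ($S{\left(l \right)} = \sqrt{\frac{l}{3} + l \left(l + \left(l + 6\right)\right)} = \sqrt{\frac{l}{3} + l \left(l + \left(6 + l\right)\right)} = \sqrt{\frac{l}{3} + l \left(6 + 2 l\right)}$)
$-9 + S{\left(T \right)} \left(-6\right) = -9 + \frac{\sqrt{3} \sqrt{5 \left(19 + 6 \cdot 5\right)}}{3} \left(-6\right) = -9 + \frac{\sqrt{3} \sqrt{5 \left(19 + 30\right)}}{3} \left(-6\right) = -9 + \frac{\sqrt{3} \sqrt{5 \cdot 49}}{3} \left(-6\right) = -9 + \frac{\sqrt{3} \sqrt{245}}{3} \left(-6\right) = -9 + \frac{\sqrt{3} \cdot 7 \sqrt{5}}{3} \left(-6\right) = -9 + \frac{7 \sqrt{15}}{3} \left(-6\right) = -9 - 14 \sqrt{15}$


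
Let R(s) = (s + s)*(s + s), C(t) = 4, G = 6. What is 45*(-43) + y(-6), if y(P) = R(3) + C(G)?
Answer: -1895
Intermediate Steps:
R(s) = 4*s**2 (R(s) = (2*s)*(2*s) = 4*s**2)
y(P) = 40 (y(P) = 4*3**2 + 4 = 4*9 + 4 = 36 + 4 = 40)
45*(-43) + y(-6) = 45*(-43) + 40 = -1935 + 40 = -1895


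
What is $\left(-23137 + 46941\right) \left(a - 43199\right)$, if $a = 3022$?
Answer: $-956373308$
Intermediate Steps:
$\left(-23137 + 46941\right) \left(a - 43199\right) = \left(-23137 + 46941\right) \left(3022 - 43199\right) = 23804 \left(-40177\right) = -956373308$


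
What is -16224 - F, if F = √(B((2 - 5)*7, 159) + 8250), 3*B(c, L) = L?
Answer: -16224 - 19*√23 ≈ -16315.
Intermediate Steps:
B(c, L) = L/3
F = 19*√23 (F = √((⅓)*159 + 8250) = √(53 + 8250) = √8303 = 19*√23 ≈ 91.121)
-16224 - F = -16224 - 19*√23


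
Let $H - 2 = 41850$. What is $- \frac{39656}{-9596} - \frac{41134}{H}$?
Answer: $\frac{158120131}{50201474} \approx 3.1497$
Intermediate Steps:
$H = 41852$ ($H = 2 + 41850 = 41852$)
$- \frac{39656}{-9596} - \frac{41134}{H} = - \frac{39656}{-9596} - \frac{41134}{41852} = \left(-39656\right) \left(- \frac{1}{9596}\right) - \frac{20567}{20926} = \frac{9914}{2399} - \frac{20567}{20926} = \frac{158120131}{50201474}$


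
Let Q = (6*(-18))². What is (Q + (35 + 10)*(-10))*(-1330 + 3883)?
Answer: 28629342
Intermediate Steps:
Q = 11664 (Q = (-108)² = 11664)
(Q + (35 + 10)*(-10))*(-1330 + 3883) = (11664 + (35 + 10)*(-10))*(-1330 + 3883) = (11664 + 45*(-10))*2553 = (11664 - 450)*2553 = 11214*2553 = 28629342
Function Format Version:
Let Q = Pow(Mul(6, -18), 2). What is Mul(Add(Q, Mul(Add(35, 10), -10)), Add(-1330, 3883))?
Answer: 28629342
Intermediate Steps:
Q = 11664 (Q = Pow(-108, 2) = 11664)
Mul(Add(Q, Mul(Add(35, 10), -10)), Add(-1330, 3883)) = Mul(Add(11664, Mul(Add(35, 10), -10)), Add(-1330, 3883)) = Mul(Add(11664, Mul(45, -10)), 2553) = Mul(Add(11664, -450), 2553) = Mul(11214, 2553) = 28629342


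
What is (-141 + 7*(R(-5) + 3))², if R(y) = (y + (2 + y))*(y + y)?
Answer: 193600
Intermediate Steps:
R(y) = 2*y*(2 + 2*y) (R(y) = (2 + 2*y)*(2*y) = 2*y*(2 + 2*y))
(-141 + 7*(R(-5) + 3))² = (-141 + 7*(4*(-5)*(1 - 5) + 3))² = (-141 + 7*(4*(-5)*(-4) + 3))² = (-141 + 7*(80 + 3))² = (-141 + 7*83)² = (-141 + 581)² = 440² = 193600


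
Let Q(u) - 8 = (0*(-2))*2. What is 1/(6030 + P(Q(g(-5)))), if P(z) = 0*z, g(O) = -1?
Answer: 1/6030 ≈ 0.00016584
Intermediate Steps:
Q(u) = 8 (Q(u) = 8 + (0*(-2))*2 = 8 + 0*2 = 8 + 0 = 8)
P(z) = 0
1/(6030 + P(Q(g(-5)))) = 1/(6030 + 0) = 1/6030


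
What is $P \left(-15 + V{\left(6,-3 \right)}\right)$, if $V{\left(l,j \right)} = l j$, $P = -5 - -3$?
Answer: $66$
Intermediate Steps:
$P = -2$ ($P = -5 + 3 = -2$)
$V{\left(l,j \right)} = j l$
$P \left(-15 + V{\left(6,-3 \right)}\right) = - 2 \left(-15 - 18\right) = \left(-2\right) \left(-33\right) = 66$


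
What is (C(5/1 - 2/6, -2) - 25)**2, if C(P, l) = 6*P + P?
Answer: 529/9 ≈ 58.778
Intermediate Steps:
C(P, l) = 7*P
(C(5/1 - 2/6, -2) - 25)**2 = (7*(5/1 - 2/6) - 25)**2 = (7*(5*1 - 2*1/6) - 25)**2 = (7*(5 - 1/3) - 25)**2 = (7*(14/3) - 25)**2 = (98/3 - 25)**2 = (23/3)**2 = 529/9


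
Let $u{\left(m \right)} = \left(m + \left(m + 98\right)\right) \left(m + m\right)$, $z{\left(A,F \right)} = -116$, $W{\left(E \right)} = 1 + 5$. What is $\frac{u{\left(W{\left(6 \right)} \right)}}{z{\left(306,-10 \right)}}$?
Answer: $- \frac{330}{29} \approx -11.379$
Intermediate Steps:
$W{\left(E \right)} = 6$
$u{\left(m \right)} = 2 m \left(98 + 2 m\right)$ ($u{\left(m \right)} = \left(m + \left(98 + m\right)\right) 2 m = \left(98 + 2 m\right) 2 m = 2 m \left(98 + 2 m\right)$)
$\frac{u{\left(W{\left(6 \right)} \right)}}{z{\left(306,-10 \right)}} = \frac{4 \cdot 6 \left(49 + 6\right)}{-116} = 4 \cdot 6 \cdot 55 \left(- \frac{1}{116}\right) = 1320 \left(- \frac{1}{116}\right) = - \frac{330}{29}$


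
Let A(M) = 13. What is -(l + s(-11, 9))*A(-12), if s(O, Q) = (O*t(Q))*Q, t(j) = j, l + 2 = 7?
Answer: 11518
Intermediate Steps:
l = 5 (l = -2 + 7 = 5)
s(O, Q) = O*Q**2 (s(O, Q) = (O*Q)*Q = O*Q**2)
-(l + s(-11, 9))*A(-12) = -(5 - 11*9**2)*13 = -(5 - 11*81)*13 = -(5 - 891)*13 = -(-886)*13 = -1*(-11518) = 11518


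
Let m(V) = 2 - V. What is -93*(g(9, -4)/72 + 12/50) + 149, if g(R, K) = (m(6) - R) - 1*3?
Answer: 11051/75 ≈ 147.35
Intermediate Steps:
g(R, K) = -7 - R (g(R, K) = ((2 - 1*6) - R) - 1*3 = ((2 - 6) - R) - 3 = (-4 - R) - 3 = -7 - R)
-93*(g(9, -4)/72 + 12/50) + 149 = -93*((-7 - 1*9)/72 + 12/50) + 149 = -93*((-7 - 9)*(1/72) + 12*(1/50)) + 149 = -93*(-16*1/72 + 6/25) + 149 = -93*(-2/9 + 6/25) + 149 = -93*4/225 + 149 = -124/75 + 149 = 11051/75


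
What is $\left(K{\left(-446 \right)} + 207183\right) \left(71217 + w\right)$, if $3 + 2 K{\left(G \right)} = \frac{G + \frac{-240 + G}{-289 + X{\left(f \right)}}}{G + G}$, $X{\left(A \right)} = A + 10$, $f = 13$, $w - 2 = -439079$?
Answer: $- \frac{645836402368785}{8474} \approx -7.6214 \cdot 10^{10}$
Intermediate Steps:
$w = -439077$ ($w = 2 - 439079 = -439077$)
$X{\left(A \right)} = 10 + A$
$K{\left(G \right)} = - \frac{3}{2} + \frac{\frac{120}{133} + \frac{265 G}{266}}{4 G}$ ($K{\left(G \right)} = - \frac{3}{2} + \frac{\left(G + \frac{-240 + G}{-289 + \left(10 + 13\right)}\right) \frac{1}{G + G}}{2} = - \frac{3}{2} + \frac{\left(G + \frac{-240 + G}{-289 + 23}\right) \frac{1}{2 G}}{2} = - \frac{3}{2} + \frac{\left(G + \frac{-240 + G}{-266}\right) \frac{1}{2 G}}{2} = - \frac{3}{2} + \frac{\left(G + \left(-240 + G\right) \left(- \frac{1}{266}\right)\right) \frac{1}{2 G}}{2} = - \frac{3}{2} + \frac{\left(G - \left(- \frac{120}{133} + \frac{G}{266}\right)\right) \frac{1}{2 G}}{2} = - \frac{3}{2} + \frac{\left(\frac{120}{133} + \frac{265 G}{266}\right) \frac{1}{2 G}}{2} = - \frac{3}{2} + \frac{\frac{1}{2} \frac{1}{G} \left(\frac{120}{133} + \frac{265 G}{266}\right)}{2} = - \frac{3}{2} + \frac{\frac{120}{133} + \frac{265 G}{266}}{4 G}$)
$\left(K{\left(-446 \right)} + 207183\right) \left(71217 + w\right) = \left(\frac{240 - -593626}{1064 \left(-446\right)} + 207183\right) \left(71217 - 439077\right) = \left(\frac{1}{1064} \left(- \frac{1}{446}\right) \left(240 + 593626\right) + 207183\right) \left(-367860\right) = \left(\frac{1}{1064} \left(- \frac{1}{446}\right) 593866 + 207183\right) \left(-367860\right) = \left(- \frac{42419}{33896} + 207183\right) \left(-367860\right) = \frac{7022632549}{33896} \left(-367860\right) = - \frac{645836402368785}{8474}$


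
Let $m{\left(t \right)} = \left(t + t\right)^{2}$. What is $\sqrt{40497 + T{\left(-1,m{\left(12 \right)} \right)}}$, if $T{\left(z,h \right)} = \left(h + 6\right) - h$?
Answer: $\sqrt{40503} \approx 201.25$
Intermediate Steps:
$m{\left(t \right)} = 4 t^{2}$ ($m{\left(t \right)} = \left(2 t\right)^{2} = 4 t^{2}$)
$T{\left(z,h \right)} = 6$ ($T{\left(z,h \right)} = \left(6 + h\right) - h = 6$)
$\sqrt{40497 + T{\left(-1,m{\left(12 \right)} \right)}} = \sqrt{40497 + 6} = \sqrt{40503}$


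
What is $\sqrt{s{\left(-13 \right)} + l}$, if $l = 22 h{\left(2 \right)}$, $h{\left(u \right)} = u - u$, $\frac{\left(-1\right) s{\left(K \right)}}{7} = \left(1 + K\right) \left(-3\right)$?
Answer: $6 i \sqrt{7} \approx 15.875 i$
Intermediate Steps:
$s{\left(K \right)} = 21 + 21 K$ ($s{\left(K \right)} = - 7 \left(1 + K\right) \left(-3\right) = - 7 \left(-3 - 3 K\right) = 21 + 21 K$)
$h{\left(u \right)} = 0$
$l = 0$ ($l = 22 \cdot 0 = 0$)
$\sqrt{s{\left(-13 \right)} + l} = \sqrt{\left(21 + 21 \left(-13\right)\right) + 0} = \sqrt{\left(21 - 273\right) + 0} = \sqrt{-252 + 0} = \sqrt{-252} = 6 i \sqrt{7}$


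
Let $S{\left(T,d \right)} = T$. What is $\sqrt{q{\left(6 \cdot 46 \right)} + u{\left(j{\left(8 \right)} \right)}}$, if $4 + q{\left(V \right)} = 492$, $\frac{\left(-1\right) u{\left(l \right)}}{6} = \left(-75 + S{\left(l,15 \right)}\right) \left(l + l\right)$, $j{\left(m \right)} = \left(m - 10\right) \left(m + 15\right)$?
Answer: $16 i \sqrt{259} \approx 257.5 i$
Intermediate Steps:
$j{\left(m \right)} = \left(-10 + m\right) \left(15 + m\right)$
$u{\left(l \right)} = - 12 l \left(-75 + l\right)$ ($u{\left(l \right)} = - 6 \left(-75 + l\right) \left(l + l\right) = - 6 \left(-75 + l\right) 2 l = - 6 \cdot 2 l \left(-75 + l\right) = - 12 l \left(-75 + l\right)$)
$q{\left(V \right)} = 488$ ($q{\left(V \right)} = -4 + 492 = 488$)
$\sqrt{q{\left(6 \cdot 46 \right)} + u{\left(j{\left(8 \right)} \right)}} = \sqrt{488 + 12 \left(-150 + 8^{2} + 5 \cdot 8\right) \left(75 - \left(-150 + 8^{2} + 5 \cdot 8\right)\right)} = \sqrt{488 + 12 \left(-150 + 64 + 40\right) \left(75 - \left(-150 + 64 + 40\right)\right)} = \sqrt{488 + 12 \left(-46\right) \left(75 - -46\right)} = \sqrt{488 + 12 \left(-46\right) \left(75 + 46\right)} = \sqrt{488 + 12 \left(-46\right) 121} = \sqrt{488 - 66792} = \sqrt{-66304} = 16 i \sqrt{259}$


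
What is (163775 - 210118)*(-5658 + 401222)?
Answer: -18331622452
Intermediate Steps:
(163775 - 210118)*(-5658 + 401222) = -46343*395564 = -18331622452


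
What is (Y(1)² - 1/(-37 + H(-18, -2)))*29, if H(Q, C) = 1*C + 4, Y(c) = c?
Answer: 1044/35 ≈ 29.829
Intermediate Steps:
H(Q, C) = 4 + C (H(Q, C) = C + 4 = 4 + C)
(Y(1)² - 1/(-37 + H(-18, -2)))*29 = (1² - 1/(-37 + (4 - 2)))*29 = (1 - 1/(-37 + 2))*29 = (1 - 1/(-35))*29 = (1 - 1*(-1/35))*29 = (1 + 1/35)*29 = (36/35)*29 = 1044/35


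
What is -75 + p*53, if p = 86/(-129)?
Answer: -331/3 ≈ -110.33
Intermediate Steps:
p = -2/3 (p = 86*(-1/129) = -2/3 ≈ -0.66667)
-75 + p*53 = -75 - 2/3*53 = -75 - 106/3 = -331/3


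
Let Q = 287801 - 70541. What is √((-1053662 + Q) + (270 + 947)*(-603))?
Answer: I*√1570253 ≈ 1253.1*I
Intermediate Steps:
Q = 217260
√((-1053662 + Q) + (270 + 947)*(-603)) = √((-1053662 + 217260) + (270 + 947)*(-603)) = √(-836402 + 1217*(-603)) = √(-836402 - 733851) = √(-1570253) = I*√1570253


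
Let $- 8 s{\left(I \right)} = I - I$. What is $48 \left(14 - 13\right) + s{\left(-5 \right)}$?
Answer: $48$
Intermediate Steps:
$s{\left(I \right)} = 0$ ($s{\left(I \right)} = - \frac{I - I}{8} = \left(- \frac{1}{8}\right) 0 = 0$)
$48 \left(14 - 13\right) + s{\left(-5 \right)} = 48 \left(14 - 13\right) + 0 = 48 \cdot 1 + 0 = 48 + 0 = 48$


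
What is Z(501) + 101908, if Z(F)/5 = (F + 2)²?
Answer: 1366953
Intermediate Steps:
Z(F) = 5*(2 + F)² (Z(F) = 5*(F + 2)² = 5*(2 + F)²)
Z(501) + 101908 = 5*(2 + 501)² + 101908 = 5*503² + 101908 = 5*253009 + 101908 = 1265045 + 101908 = 1366953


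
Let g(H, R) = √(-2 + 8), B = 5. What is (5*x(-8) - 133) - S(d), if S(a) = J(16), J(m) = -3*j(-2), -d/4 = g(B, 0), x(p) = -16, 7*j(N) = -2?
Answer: -1497/7 ≈ -213.86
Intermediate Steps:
j(N) = -2/7 (j(N) = (⅐)*(-2) = -2/7)
g(H, R) = √6
d = -4*√6 ≈ -9.7980
J(m) = 6/7 (J(m) = -3*(-2/7) = 6/7)
S(a) = 6/7
(5*x(-8) - 133) - S(d) = (5*(-16) - 133) - 1*6/7 = (-80 - 133) - 6/7 = -213 - 6/7 = -1497/7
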